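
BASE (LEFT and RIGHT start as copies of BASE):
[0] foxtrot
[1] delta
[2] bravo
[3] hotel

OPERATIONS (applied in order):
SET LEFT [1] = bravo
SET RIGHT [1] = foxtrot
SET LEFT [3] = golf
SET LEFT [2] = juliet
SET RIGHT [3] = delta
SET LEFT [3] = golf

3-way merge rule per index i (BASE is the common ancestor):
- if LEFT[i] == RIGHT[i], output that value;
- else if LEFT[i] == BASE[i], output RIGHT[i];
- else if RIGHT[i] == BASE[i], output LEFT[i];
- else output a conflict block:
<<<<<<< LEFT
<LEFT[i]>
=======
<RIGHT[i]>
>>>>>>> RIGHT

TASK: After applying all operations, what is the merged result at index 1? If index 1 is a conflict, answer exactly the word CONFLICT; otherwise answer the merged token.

Final LEFT:  [foxtrot, bravo, juliet, golf]
Final RIGHT: [foxtrot, foxtrot, bravo, delta]
i=0: L=foxtrot R=foxtrot -> agree -> foxtrot
i=1: BASE=delta L=bravo R=foxtrot all differ -> CONFLICT
i=2: L=juliet, R=bravo=BASE -> take LEFT -> juliet
i=3: BASE=hotel L=golf R=delta all differ -> CONFLICT
Index 1 -> CONFLICT

Answer: CONFLICT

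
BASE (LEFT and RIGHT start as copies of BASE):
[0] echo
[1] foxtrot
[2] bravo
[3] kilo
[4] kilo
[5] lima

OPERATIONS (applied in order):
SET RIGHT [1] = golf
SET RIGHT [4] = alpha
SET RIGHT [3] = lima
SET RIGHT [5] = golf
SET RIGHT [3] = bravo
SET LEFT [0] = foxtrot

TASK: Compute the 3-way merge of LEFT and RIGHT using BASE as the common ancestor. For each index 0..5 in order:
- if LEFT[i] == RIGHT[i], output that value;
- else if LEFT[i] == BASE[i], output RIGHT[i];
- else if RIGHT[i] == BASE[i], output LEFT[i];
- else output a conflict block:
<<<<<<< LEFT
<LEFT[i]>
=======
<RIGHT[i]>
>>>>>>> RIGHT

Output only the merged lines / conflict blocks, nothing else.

Final LEFT:  [foxtrot, foxtrot, bravo, kilo, kilo, lima]
Final RIGHT: [echo, golf, bravo, bravo, alpha, golf]
i=0: L=foxtrot, R=echo=BASE -> take LEFT -> foxtrot
i=1: L=foxtrot=BASE, R=golf -> take RIGHT -> golf
i=2: L=bravo R=bravo -> agree -> bravo
i=3: L=kilo=BASE, R=bravo -> take RIGHT -> bravo
i=4: L=kilo=BASE, R=alpha -> take RIGHT -> alpha
i=5: L=lima=BASE, R=golf -> take RIGHT -> golf

Answer: foxtrot
golf
bravo
bravo
alpha
golf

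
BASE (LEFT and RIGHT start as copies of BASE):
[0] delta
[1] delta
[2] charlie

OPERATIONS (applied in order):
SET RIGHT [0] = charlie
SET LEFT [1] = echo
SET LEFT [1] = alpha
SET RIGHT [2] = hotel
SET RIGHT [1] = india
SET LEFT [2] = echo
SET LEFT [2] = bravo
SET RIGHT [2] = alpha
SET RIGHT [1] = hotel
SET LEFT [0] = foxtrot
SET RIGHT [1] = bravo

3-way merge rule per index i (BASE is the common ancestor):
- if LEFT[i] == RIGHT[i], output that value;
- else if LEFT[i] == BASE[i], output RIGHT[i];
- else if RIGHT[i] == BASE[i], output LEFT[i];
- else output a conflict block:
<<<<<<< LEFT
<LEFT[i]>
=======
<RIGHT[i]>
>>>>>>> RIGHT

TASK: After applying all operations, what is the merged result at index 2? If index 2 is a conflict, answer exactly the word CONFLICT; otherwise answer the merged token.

Answer: CONFLICT

Derivation:
Final LEFT:  [foxtrot, alpha, bravo]
Final RIGHT: [charlie, bravo, alpha]
i=0: BASE=delta L=foxtrot R=charlie all differ -> CONFLICT
i=1: BASE=delta L=alpha R=bravo all differ -> CONFLICT
i=2: BASE=charlie L=bravo R=alpha all differ -> CONFLICT
Index 2 -> CONFLICT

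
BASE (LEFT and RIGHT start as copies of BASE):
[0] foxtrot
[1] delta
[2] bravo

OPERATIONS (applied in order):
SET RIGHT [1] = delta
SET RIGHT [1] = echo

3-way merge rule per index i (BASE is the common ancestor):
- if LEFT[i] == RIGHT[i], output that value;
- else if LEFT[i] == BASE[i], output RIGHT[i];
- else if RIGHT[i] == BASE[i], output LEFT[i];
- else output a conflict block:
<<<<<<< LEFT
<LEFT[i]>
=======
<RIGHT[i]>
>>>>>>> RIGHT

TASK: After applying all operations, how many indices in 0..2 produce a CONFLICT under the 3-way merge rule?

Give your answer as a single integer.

Answer: 0

Derivation:
Final LEFT:  [foxtrot, delta, bravo]
Final RIGHT: [foxtrot, echo, bravo]
i=0: L=foxtrot R=foxtrot -> agree -> foxtrot
i=1: L=delta=BASE, R=echo -> take RIGHT -> echo
i=2: L=bravo R=bravo -> agree -> bravo
Conflict count: 0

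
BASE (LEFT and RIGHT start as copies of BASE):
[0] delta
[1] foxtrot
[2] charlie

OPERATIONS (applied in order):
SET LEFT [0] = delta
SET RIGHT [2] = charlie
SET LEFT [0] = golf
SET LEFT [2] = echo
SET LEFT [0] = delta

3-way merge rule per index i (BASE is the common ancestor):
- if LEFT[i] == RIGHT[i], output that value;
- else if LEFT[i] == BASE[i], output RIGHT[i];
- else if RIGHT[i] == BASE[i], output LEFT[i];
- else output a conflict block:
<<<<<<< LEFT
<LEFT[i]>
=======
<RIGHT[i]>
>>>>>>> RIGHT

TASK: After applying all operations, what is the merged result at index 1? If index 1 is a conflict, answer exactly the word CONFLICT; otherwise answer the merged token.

Answer: foxtrot

Derivation:
Final LEFT:  [delta, foxtrot, echo]
Final RIGHT: [delta, foxtrot, charlie]
i=0: L=delta R=delta -> agree -> delta
i=1: L=foxtrot R=foxtrot -> agree -> foxtrot
i=2: L=echo, R=charlie=BASE -> take LEFT -> echo
Index 1 -> foxtrot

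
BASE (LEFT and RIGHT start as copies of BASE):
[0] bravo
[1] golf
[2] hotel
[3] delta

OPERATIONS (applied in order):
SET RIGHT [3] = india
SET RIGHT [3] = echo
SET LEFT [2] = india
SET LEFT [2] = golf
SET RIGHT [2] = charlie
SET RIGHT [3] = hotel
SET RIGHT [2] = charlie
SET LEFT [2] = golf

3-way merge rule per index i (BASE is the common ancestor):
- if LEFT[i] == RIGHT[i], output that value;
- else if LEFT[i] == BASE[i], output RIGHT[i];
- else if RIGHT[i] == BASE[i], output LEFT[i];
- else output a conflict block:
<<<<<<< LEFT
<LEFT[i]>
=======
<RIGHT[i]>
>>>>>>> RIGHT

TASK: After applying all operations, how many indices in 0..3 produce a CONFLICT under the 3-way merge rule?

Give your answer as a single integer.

Answer: 1

Derivation:
Final LEFT:  [bravo, golf, golf, delta]
Final RIGHT: [bravo, golf, charlie, hotel]
i=0: L=bravo R=bravo -> agree -> bravo
i=1: L=golf R=golf -> agree -> golf
i=2: BASE=hotel L=golf R=charlie all differ -> CONFLICT
i=3: L=delta=BASE, R=hotel -> take RIGHT -> hotel
Conflict count: 1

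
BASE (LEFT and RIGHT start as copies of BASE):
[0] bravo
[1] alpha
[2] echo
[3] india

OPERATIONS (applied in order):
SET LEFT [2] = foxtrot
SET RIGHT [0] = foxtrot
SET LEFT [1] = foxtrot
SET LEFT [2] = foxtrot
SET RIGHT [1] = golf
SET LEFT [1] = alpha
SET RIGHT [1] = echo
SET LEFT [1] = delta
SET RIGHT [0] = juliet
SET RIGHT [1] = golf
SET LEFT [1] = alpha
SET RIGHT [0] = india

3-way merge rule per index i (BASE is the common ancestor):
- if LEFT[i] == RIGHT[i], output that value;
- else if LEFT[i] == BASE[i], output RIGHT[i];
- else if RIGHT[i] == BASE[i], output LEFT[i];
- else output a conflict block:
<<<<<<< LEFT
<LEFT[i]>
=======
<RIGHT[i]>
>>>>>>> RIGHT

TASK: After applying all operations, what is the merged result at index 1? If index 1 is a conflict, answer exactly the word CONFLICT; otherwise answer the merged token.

Answer: golf

Derivation:
Final LEFT:  [bravo, alpha, foxtrot, india]
Final RIGHT: [india, golf, echo, india]
i=0: L=bravo=BASE, R=india -> take RIGHT -> india
i=1: L=alpha=BASE, R=golf -> take RIGHT -> golf
i=2: L=foxtrot, R=echo=BASE -> take LEFT -> foxtrot
i=3: L=india R=india -> agree -> india
Index 1 -> golf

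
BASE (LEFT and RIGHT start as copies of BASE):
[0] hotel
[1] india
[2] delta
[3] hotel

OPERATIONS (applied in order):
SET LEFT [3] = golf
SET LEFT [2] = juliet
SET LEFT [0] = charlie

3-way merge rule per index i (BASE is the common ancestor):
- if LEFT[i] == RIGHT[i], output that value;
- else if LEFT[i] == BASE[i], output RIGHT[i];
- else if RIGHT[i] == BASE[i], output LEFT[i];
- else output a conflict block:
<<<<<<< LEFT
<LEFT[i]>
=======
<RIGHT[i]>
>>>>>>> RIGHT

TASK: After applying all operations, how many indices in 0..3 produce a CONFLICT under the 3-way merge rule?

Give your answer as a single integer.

Answer: 0

Derivation:
Final LEFT:  [charlie, india, juliet, golf]
Final RIGHT: [hotel, india, delta, hotel]
i=0: L=charlie, R=hotel=BASE -> take LEFT -> charlie
i=1: L=india R=india -> agree -> india
i=2: L=juliet, R=delta=BASE -> take LEFT -> juliet
i=3: L=golf, R=hotel=BASE -> take LEFT -> golf
Conflict count: 0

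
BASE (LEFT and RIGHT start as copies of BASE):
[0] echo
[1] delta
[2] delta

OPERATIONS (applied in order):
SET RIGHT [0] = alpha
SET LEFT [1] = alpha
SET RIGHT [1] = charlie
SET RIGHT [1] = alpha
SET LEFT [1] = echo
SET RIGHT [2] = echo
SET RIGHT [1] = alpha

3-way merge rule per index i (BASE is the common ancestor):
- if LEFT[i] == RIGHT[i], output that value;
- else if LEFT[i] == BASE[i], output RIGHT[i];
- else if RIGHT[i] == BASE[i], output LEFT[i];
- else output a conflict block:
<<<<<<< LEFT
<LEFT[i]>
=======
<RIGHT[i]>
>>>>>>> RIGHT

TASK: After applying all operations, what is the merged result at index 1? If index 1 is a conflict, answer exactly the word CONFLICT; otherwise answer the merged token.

Final LEFT:  [echo, echo, delta]
Final RIGHT: [alpha, alpha, echo]
i=0: L=echo=BASE, R=alpha -> take RIGHT -> alpha
i=1: BASE=delta L=echo R=alpha all differ -> CONFLICT
i=2: L=delta=BASE, R=echo -> take RIGHT -> echo
Index 1 -> CONFLICT

Answer: CONFLICT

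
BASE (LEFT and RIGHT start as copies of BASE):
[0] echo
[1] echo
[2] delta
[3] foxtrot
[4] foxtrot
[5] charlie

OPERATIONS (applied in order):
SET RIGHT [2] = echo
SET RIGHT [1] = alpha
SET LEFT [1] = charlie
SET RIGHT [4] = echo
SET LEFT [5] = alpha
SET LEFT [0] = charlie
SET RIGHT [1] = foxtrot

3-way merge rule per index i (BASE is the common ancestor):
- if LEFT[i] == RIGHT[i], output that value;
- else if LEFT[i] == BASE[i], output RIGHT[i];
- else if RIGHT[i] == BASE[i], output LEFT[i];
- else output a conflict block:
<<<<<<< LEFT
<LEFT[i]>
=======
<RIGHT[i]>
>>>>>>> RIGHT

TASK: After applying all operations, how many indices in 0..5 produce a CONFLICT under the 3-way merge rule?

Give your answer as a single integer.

Answer: 1

Derivation:
Final LEFT:  [charlie, charlie, delta, foxtrot, foxtrot, alpha]
Final RIGHT: [echo, foxtrot, echo, foxtrot, echo, charlie]
i=0: L=charlie, R=echo=BASE -> take LEFT -> charlie
i=1: BASE=echo L=charlie R=foxtrot all differ -> CONFLICT
i=2: L=delta=BASE, R=echo -> take RIGHT -> echo
i=3: L=foxtrot R=foxtrot -> agree -> foxtrot
i=4: L=foxtrot=BASE, R=echo -> take RIGHT -> echo
i=5: L=alpha, R=charlie=BASE -> take LEFT -> alpha
Conflict count: 1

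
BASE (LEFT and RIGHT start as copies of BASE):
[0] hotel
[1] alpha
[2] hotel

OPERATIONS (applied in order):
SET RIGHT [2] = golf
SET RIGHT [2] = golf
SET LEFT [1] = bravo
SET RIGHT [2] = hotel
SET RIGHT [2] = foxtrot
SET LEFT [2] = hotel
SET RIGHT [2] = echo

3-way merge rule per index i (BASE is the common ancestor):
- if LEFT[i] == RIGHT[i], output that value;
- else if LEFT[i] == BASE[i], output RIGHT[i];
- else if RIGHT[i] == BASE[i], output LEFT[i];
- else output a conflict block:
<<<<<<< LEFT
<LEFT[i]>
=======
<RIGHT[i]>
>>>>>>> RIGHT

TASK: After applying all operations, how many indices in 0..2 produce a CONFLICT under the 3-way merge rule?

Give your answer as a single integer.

Answer: 0

Derivation:
Final LEFT:  [hotel, bravo, hotel]
Final RIGHT: [hotel, alpha, echo]
i=0: L=hotel R=hotel -> agree -> hotel
i=1: L=bravo, R=alpha=BASE -> take LEFT -> bravo
i=2: L=hotel=BASE, R=echo -> take RIGHT -> echo
Conflict count: 0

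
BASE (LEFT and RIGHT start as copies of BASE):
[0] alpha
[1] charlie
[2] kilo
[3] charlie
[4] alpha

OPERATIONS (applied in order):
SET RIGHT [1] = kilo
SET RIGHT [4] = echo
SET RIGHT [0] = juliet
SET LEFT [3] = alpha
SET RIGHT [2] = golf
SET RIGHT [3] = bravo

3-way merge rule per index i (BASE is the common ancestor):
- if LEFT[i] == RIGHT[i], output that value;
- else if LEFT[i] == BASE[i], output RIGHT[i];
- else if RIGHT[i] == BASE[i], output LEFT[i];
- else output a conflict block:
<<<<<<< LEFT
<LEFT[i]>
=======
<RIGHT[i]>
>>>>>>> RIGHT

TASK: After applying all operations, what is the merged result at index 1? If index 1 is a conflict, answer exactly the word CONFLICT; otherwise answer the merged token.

Final LEFT:  [alpha, charlie, kilo, alpha, alpha]
Final RIGHT: [juliet, kilo, golf, bravo, echo]
i=0: L=alpha=BASE, R=juliet -> take RIGHT -> juliet
i=1: L=charlie=BASE, R=kilo -> take RIGHT -> kilo
i=2: L=kilo=BASE, R=golf -> take RIGHT -> golf
i=3: BASE=charlie L=alpha R=bravo all differ -> CONFLICT
i=4: L=alpha=BASE, R=echo -> take RIGHT -> echo
Index 1 -> kilo

Answer: kilo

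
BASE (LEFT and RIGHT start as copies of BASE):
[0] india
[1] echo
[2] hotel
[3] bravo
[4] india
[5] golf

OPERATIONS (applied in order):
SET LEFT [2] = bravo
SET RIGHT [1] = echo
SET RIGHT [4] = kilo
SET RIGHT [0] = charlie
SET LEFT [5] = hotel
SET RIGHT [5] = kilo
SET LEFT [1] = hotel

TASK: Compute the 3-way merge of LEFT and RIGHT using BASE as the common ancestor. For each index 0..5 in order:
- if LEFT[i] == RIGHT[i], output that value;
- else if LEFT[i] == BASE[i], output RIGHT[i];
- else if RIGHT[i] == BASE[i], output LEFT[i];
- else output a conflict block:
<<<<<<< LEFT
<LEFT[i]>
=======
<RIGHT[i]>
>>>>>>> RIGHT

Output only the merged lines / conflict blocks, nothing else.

Answer: charlie
hotel
bravo
bravo
kilo
<<<<<<< LEFT
hotel
=======
kilo
>>>>>>> RIGHT

Derivation:
Final LEFT:  [india, hotel, bravo, bravo, india, hotel]
Final RIGHT: [charlie, echo, hotel, bravo, kilo, kilo]
i=0: L=india=BASE, R=charlie -> take RIGHT -> charlie
i=1: L=hotel, R=echo=BASE -> take LEFT -> hotel
i=2: L=bravo, R=hotel=BASE -> take LEFT -> bravo
i=3: L=bravo R=bravo -> agree -> bravo
i=4: L=india=BASE, R=kilo -> take RIGHT -> kilo
i=5: BASE=golf L=hotel R=kilo all differ -> CONFLICT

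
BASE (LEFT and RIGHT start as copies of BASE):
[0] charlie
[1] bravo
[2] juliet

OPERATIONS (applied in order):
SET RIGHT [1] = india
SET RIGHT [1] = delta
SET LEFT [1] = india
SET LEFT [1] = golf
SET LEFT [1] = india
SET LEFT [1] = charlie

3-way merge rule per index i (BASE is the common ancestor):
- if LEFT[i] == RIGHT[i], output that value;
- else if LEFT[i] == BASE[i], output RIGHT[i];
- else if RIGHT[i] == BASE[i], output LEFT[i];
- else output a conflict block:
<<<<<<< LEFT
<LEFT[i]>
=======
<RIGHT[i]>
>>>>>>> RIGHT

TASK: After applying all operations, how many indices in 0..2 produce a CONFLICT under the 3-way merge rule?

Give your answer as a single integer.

Final LEFT:  [charlie, charlie, juliet]
Final RIGHT: [charlie, delta, juliet]
i=0: L=charlie R=charlie -> agree -> charlie
i=1: BASE=bravo L=charlie R=delta all differ -> CONFLICT
i=2: L=juliet R=juliet -> agree -> juliet
Conflict count: 1

Answer: 1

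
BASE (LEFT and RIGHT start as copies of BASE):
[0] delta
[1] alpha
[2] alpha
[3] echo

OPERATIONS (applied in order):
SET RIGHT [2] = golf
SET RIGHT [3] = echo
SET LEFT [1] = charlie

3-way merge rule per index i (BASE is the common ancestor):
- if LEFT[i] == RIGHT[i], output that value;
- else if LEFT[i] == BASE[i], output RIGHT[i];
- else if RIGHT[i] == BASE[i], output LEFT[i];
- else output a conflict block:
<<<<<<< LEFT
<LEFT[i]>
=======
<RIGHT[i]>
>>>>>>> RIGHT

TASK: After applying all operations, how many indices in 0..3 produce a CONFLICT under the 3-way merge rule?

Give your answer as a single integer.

Final LEFT:  [delta, charlie, alpha, echo]
Final RIGHT: [delta, alpha, golf, echo]
i=0: L=delta R=delta -> agree -> delta
i=1: L=charlie, R=alpha=BASE -> take LEFT -> charlie
i=2: L=alpha=BASE, R=golf -> take RIGHT -> golf
i=3: L=echo R=echo -> agree -> echo
Conflict count: 0

Answer: 0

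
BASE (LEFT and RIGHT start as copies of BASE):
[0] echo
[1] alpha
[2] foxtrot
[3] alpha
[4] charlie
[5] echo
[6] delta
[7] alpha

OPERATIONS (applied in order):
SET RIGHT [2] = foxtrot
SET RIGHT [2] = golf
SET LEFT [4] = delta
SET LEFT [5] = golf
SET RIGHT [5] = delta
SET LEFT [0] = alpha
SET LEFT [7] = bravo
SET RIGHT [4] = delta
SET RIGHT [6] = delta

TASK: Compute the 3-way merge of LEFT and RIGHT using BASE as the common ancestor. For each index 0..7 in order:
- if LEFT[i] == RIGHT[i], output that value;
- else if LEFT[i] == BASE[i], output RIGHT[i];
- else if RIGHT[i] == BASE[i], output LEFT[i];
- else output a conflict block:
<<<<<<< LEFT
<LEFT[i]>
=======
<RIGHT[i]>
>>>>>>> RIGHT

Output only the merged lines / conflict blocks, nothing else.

Answer: alpha
alpha
golf
alpha
delta
<<<<<<< LEFT
golf
=======
delta
>>>>>>> RIGHT
delta
bravo

Derivation:
Final LEFT:  [alpha, alpha, foxtrot, alpha, delta, golf, delta, bravo]
Final RIGHT: [echo, alpha, golf, alpha, delta, delta, delta, alpha]
i=0: L=alpha, R=echo=BASE -> take LEFT -> alpha
i=1: L=alpha R=alpha -> agree -> alpha
i=2: L=foxtrot=BASE, R=golf -> take RIGHT -> golf
i=3: L=alpha R=alpha -> agree -> alpha
i=4: L=delta R=delta -> agree -> delta
i=5: BASE=echo L=golf R=delta all differ -> CONFLICT
i=6: L=delta R=delta -> agree -> delta
i=7: L=bravo, R=alpha=BASE -> take LEFT -> bravo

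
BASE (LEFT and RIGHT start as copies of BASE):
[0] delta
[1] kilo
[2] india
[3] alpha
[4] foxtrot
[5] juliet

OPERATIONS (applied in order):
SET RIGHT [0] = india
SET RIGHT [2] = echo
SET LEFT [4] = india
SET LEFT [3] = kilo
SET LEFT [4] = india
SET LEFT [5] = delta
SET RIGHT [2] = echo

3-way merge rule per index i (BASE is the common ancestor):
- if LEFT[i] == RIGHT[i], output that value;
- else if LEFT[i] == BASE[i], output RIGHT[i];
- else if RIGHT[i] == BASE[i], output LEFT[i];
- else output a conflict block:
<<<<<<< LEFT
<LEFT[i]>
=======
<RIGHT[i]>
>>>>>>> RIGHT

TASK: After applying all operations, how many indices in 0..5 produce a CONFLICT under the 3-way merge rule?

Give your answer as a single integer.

Final LEFT:  [delta, kilo, india, kilo, india, delta]
Final RIGHT: [india, kilo, echo, alpha, foxtrot, juliet]
i=0: L=delta=BASE, R=india -> take RIGHT -> india
i=1: L=kilo R=kilo -> agree -> kilo
i=2: L=india=BASE, R=echo -> take RIGHT -> echo
i=3: L=kilo, R=alpha=BASE -> take LEFT -> kilo
i=4: L=india, R=foxtrot=BASE -> take LEFT -> india
i=5: L=delta, R=juliet=BASE -> take LEFT -> delta
Conflict count: 0

Answer: 0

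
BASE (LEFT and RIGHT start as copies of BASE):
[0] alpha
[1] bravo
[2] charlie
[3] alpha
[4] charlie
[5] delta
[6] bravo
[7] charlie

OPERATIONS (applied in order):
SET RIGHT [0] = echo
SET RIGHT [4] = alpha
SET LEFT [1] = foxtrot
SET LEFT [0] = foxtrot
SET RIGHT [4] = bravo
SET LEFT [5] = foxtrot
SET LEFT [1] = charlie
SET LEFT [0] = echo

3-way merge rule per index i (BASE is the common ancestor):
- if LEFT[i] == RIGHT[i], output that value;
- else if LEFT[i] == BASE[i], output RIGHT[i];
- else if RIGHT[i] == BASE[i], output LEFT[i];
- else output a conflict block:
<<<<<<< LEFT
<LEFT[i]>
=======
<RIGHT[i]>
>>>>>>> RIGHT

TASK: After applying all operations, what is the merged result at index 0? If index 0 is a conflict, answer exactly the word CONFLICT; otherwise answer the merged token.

Final LEFT:  [echo, charlie, charlie, alpha, charlie, foxtrot, bravo, charlie]
Final RIGHT: [echo, bravo, charlie, alpha, bravo, delta, bravo, charlie]
i=0: L=echo R=echo -> agree -> echo
i=1: L=charlie, R=bravo=BASE -> take LEFT -> charlie
i=2: L=charlie R=charlie -> agree -> charlie
i=3: L=alpha R=alpha -> agree -> alpha
i=4: L=charlie=BASE, R=bravo -> take RIGHT -> bravo
i=5: L=foxtrot, R=delta=BASE -> take LEFT -> foxtrot
i=6: L=bravo R=bravo -> agree -> bravo
i=7: L=charlie R=charlie -> agree -> charlie
Index 0 -> echo

Answer: echo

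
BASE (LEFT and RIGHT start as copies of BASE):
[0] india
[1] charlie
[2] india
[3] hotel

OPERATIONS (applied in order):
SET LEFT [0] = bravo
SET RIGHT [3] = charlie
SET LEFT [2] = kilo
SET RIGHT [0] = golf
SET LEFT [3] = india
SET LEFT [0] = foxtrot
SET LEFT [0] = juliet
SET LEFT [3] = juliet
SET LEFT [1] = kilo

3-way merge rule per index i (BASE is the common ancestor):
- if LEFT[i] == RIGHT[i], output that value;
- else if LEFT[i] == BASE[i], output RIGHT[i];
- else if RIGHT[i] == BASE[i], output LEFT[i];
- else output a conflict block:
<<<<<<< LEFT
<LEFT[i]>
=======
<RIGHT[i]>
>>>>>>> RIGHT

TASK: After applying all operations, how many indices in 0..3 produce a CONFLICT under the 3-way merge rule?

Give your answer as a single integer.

Final LEFT:  [juliet, kilo, kilo, juliet]
Final RIGHT: [golf, charlie, india, charlie]
i=0: BASE=india L=juliet R=golf all differ -> CONFLICT
i=1: L=kilo, R=charlie=BASE -> take LEFT -> kilo
i=2: L=kilo, R=india=BASE -> take LEFT -> kilo
i=3: BASE=hotel L=juliet R=charlie all differ -> CONFLICT
Conflict count: 2

Answer: 2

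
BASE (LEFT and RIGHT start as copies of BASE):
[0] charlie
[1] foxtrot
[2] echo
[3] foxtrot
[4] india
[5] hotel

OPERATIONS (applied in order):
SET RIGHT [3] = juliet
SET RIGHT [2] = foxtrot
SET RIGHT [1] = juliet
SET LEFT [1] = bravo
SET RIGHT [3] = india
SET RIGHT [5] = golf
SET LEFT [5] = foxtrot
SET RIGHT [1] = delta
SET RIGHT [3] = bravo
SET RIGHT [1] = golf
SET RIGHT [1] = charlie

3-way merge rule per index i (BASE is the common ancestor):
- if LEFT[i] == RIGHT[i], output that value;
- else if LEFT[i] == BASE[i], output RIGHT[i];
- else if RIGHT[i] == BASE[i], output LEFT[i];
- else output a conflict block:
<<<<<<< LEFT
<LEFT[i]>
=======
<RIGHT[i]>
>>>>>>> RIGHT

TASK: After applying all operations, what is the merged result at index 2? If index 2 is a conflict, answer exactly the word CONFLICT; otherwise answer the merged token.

Answer: foxtrot

Derivation:
Final LEFT:  [charlie, bravo, echo, foxtrot, india, foxtrot]
Final RIGHT: [charlie, charlie, foxtrot, bravo, india, golf]
i=0: L=charlie R=charlie -> agree -> charlie
i=1: BASE=foxtrot L=bravo R=charlie all differ -> CONFLICT
i=2: L=echo=BASE, R=foxtrot -> take RIGHT -> foxtrot
i=3: L=foxtrot=BASE, R=bravo -> take RIGHT -> bravo
i=4: L=india R=india -> agree -> india
i=5: BASE=hotel L=foxtrot R=golf all differ -> CONFLICT
Index 2 -> foxtrot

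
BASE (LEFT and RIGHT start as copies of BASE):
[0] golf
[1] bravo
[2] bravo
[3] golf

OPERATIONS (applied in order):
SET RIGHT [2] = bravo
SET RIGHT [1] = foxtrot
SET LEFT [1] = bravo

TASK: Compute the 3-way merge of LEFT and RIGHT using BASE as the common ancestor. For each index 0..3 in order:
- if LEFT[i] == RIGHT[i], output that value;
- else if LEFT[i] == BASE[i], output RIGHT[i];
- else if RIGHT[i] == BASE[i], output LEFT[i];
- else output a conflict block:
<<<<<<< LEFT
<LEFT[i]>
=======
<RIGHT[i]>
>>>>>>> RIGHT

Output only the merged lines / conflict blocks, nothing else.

Answer: golf
foxtrot
bravo
golf

Derivation:
Final LEFT:  [golf, bravo, bravo, golf]
Final RIGHT: [golf, foxtrot, bravo, golf]
i=0: L=golf R=golf -> agree -> golf
i=1: L=bravo=BASE, R=foxtrot -> take RIGHT -> foxtrot
i=2: L=bravo R=bravo -> agree -> bravo
i=3: L=golf R=golf -> agree -> golf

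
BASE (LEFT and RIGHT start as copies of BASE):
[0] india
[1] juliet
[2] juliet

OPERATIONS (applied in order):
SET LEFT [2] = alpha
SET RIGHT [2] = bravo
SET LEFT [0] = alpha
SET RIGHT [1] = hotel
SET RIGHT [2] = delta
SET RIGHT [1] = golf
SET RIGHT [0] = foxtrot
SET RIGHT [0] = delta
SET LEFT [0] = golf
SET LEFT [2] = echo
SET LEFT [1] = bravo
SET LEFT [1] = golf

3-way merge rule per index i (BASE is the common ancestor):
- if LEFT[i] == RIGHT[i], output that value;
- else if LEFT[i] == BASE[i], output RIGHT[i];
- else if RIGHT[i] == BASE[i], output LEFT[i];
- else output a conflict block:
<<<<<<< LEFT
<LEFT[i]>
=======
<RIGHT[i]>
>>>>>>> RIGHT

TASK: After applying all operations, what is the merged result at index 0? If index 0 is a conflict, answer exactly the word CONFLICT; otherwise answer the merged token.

Answer: CONFLICT

Derivation:
Final LEFT:  [golf, golf, echo]
Final RIGHT: [delta, golf, delta]
i=0: BASE=india L=golf R=delta all differ -> CONFLICT
i=1: L=golf R=golf -> agree -> golf
i=2: BASE=juliet L=echo R=delta all differ -> CONFLICT
Index 0 -> CONFLICT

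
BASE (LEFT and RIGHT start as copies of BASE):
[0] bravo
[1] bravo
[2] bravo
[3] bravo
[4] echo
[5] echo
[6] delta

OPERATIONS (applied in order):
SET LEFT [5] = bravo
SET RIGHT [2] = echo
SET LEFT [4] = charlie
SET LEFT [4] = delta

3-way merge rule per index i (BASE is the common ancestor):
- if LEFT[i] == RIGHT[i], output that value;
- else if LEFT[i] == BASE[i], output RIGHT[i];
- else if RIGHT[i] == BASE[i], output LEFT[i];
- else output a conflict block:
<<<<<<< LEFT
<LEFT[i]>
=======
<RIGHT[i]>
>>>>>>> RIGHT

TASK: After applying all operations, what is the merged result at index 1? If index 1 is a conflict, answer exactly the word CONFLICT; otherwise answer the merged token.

Answer: bravo

Derivation:
Final LEFT:  [bravo, bravo, bravo, bravo, delta, bravo, delta]
Final RIGHT: [bravo, bravo, echo, bravo, echo, echo, delta]
i=0: L=bravo R=bravo -> agree -> bravo
i=1: L=bravo R=bravo -> agree -> bravo
i=2: L=bravo=BASE, R=echo -> take RIGHT -> echo
i=3: L=bravo R=bravo -> agree -> bravo
i=4: L=delta, R=echo=BASE -> take LEFT -> delta
i=5: L=bravo, R=echo=BASE -> take LEFT -> bravo
i=6: L=delta R=delta -> agree -> delta
Index 1 -> bravo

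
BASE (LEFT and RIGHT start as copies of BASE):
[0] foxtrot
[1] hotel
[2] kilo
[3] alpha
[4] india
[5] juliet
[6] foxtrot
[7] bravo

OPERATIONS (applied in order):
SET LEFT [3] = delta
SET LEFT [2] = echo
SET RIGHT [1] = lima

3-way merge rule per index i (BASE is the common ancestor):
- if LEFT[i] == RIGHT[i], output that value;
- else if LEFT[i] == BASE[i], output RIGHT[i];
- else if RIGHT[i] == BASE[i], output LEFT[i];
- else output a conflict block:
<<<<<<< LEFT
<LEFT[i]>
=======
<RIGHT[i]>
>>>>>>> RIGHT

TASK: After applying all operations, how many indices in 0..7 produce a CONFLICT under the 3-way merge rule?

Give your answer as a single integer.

Final LEFT:  [foxtrot, hotel, echo, delta, india, juliet, foxtrot, bravo]
Final RIGHT: [foxtrot, lima, kilo, alpha, india, juliet, foxtrot, bravo]
i=0: L=foxtrot R=foxtrot -> agree -> foxtrot
i=1: L=hotel=BASE, R=lima -> take RIGHT -> lima
i=2: L=echo, R=kilo=BASE -> take LEFT -> echo
i=3: L=delta, R=alpha=BASE -> take LEFT -> delta
i=4: L=india R=india -> agree -> india
i=5: L=juliet R=juliet -> agree -> juliet
i=6: L=foxtrot R=foxtrot -> agree -> foxtrot
i=7: L=bravo R=bravo -> agree -> bravo
Conflict count: 0

Answer: 0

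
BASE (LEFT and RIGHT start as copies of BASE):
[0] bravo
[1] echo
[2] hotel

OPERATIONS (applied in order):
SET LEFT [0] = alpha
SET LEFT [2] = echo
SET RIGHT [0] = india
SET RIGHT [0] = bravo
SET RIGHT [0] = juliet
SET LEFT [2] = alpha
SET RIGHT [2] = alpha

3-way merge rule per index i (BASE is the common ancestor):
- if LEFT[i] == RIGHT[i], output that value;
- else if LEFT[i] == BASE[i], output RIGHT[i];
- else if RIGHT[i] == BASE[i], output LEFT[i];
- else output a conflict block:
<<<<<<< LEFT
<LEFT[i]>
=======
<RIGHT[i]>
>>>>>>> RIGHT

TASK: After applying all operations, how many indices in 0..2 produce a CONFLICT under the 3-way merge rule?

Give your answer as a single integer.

Final LEFT:  [alpha, echo, alpha]
Final RIGHT: [juliet, echo, alpha]
i=0: BASE=bravo L=alpha R=juliet all differ -> CONFLICT
i=1: L=echo R=echo -> agree -> echo
i=2: L=alpha R=alpha -> agree -> alpha
Conflict count: 1

Answer: 1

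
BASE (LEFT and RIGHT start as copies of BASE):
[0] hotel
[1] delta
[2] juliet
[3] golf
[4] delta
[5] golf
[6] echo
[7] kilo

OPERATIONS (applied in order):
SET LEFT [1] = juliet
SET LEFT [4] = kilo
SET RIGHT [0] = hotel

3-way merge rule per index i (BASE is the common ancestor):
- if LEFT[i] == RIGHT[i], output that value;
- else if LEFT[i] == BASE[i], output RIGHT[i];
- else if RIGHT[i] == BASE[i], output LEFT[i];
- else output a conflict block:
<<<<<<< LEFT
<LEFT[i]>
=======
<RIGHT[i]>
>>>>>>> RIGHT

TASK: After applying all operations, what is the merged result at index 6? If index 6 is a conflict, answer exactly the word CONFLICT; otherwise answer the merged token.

Answer: echo

Derivation:
Final LEFT:  [hotel, juliet, juliet, golf, kilo, golf, echo, kilo]
Final RIGHT: [hotel, delta, juliet, golf, delta, golf, echo, kilo]
i=0: L=hotel R=hotel -> agree -> hotel
i=1: L=juliet, R=delta=BASE -> take LEFT -> juliet
i=2: L=juliet R=juliet -> agree -> juliet
i=3: L=golf R=golf -> agree -> golf
i=4: L=kilo, R=delta=BASE -> take LEFT -> kilo
i=5: L=golf R=golf -> agree -> golf
i=6: L=echo R=echo -> agree -> echo
i=7: L=kilo R=kilo -> agree -> kilo
Index 6 -> echo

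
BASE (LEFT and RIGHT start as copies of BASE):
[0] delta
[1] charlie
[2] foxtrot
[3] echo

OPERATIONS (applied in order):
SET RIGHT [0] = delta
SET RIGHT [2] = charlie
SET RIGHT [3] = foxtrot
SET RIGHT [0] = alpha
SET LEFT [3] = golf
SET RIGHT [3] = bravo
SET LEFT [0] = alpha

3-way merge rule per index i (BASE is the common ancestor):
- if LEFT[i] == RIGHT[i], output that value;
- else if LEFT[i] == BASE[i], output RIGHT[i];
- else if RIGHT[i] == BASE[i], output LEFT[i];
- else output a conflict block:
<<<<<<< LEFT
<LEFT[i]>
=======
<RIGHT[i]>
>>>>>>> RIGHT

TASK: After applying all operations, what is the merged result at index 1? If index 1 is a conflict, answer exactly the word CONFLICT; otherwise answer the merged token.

Answer: charlie

Derivation:
Final LEFT:  [alpha, charlie, foxtrot, golf]
Final RIGHT: [alpha, charlie, charlie, bravo]
i=0: L=alpha R=alpha -> agree -> alpha
i=1: L=charlie R=charlie -> agree -> charlie
i=2: L=foxtrot=BASE, R=charlie -> take RIGHT -> charlie
i=3: BASE=echo L=golf R=bravo all differ -> CONFLICT
Index 1 -> charlie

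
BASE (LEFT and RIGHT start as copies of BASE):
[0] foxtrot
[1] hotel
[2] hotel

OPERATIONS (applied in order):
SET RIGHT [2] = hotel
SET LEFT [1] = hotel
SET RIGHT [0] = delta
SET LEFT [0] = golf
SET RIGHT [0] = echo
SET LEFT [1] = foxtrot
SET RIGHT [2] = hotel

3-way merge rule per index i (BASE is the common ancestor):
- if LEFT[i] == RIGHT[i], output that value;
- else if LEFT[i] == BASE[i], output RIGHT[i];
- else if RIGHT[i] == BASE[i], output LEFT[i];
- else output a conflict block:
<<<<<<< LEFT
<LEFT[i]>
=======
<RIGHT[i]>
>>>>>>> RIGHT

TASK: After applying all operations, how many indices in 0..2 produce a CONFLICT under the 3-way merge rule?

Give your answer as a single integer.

Answer: 1

Derivation:
Final LEFT:  [golf, foxtrot, hotel]
Final RIGHT: [echo, hotel, hotel]
i=0: BASE=foxtrot L=golf R=echo all differ -> CONFLICT
i=1: L=foxtrot, R=hotel=BASE -> take LEFT -> foxtrot
i=2: L=hotel R=hotel -> agree -> hotel
Conflict count: 1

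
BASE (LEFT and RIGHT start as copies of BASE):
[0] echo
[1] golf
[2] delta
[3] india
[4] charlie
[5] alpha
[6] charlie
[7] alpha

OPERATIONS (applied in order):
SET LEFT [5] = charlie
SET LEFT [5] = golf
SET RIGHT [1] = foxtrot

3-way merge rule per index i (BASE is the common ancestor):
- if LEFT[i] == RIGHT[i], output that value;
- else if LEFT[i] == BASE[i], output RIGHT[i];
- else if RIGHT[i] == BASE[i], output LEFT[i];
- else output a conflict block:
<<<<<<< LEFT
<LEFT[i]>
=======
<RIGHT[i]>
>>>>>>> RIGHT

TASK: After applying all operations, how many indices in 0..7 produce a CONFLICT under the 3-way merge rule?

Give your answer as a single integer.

Final LEFT:  [echo, golf, delta, india, charlie, golf, charlie, alpha]
Final RIGHT: [echo, foxtrot, delta, india, charlie, alpha, charlie, alpha]
i=0: L=echo R=echo -> agree -> echo
i=1: L=golf=BASE, R=foxtrot -> take RIGHT -> foxtrot
i=2: L=delta R=delta -> agree -> delta
i=3: L=india R=india -> agree -> india
i=4: L=charlie R=charlie -> agree -> charlie
i=5: L=golf, R=alpha=BASE -> take LEFT -> golf
i=6: L=charlie R=charlie -> agree -> charlie
i=7: L=alpha R=alpha -> agree -> alpha
Conflict count: 0

Answer: 0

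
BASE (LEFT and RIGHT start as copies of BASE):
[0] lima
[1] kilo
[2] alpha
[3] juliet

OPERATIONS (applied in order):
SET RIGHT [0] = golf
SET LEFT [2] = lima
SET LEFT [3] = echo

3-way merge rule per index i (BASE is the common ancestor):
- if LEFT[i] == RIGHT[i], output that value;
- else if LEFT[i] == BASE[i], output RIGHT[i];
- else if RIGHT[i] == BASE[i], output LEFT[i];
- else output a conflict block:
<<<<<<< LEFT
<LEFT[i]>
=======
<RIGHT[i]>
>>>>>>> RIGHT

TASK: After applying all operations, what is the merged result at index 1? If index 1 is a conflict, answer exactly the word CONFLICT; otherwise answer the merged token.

Answer: kilo

Derivation:
Final LEFT:  [lima, kilo, lima, echo]
Final RIGHT: [golf, kilo, alpha, juliet]
i=0: L=lima=BASE, R=golf -> take RIGHT -> golf
i=1: L=kilo R=kilo -> agree -> kilo
i=2: L=lima, R=alpha=BASE -> take LEFT -> lima
i=3: L=echo, R=juliet=BASE -> take LEFT -> echo
Index 1 -> kilo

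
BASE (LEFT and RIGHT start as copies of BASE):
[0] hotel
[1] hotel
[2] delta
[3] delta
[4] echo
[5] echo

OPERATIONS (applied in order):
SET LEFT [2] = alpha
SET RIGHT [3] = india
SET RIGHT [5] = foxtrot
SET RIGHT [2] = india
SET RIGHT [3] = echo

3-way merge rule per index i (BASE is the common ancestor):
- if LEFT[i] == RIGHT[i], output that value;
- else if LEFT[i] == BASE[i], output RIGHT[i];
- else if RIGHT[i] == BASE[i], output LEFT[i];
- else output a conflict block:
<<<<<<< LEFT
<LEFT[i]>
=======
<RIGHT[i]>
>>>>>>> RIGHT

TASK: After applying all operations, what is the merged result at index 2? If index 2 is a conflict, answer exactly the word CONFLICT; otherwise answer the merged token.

Final LEFT:  [hotel, hotel, alpha, delta, echo, echo]
Final RIGHT: [hotel, hotel, india, echo, echo, foxtrot]
i=0: L=hotel R=hotel -> agree -> hotel
i=1: L=hotel R=hotel -> agree -> hotel
i=2: BASE=delta L=alpha R=india all differ -> CONFLICT
i=3: L=delta=BASE, R=echo -> take RIGHT -> echo
i=4: L=echo R=echo -> agree -> echo
i=5: L=echo=BASE, R=foxtrot -> take RIGHT -> foxtrot
Index 2 -> CONFLICT

Answer: CONFLICT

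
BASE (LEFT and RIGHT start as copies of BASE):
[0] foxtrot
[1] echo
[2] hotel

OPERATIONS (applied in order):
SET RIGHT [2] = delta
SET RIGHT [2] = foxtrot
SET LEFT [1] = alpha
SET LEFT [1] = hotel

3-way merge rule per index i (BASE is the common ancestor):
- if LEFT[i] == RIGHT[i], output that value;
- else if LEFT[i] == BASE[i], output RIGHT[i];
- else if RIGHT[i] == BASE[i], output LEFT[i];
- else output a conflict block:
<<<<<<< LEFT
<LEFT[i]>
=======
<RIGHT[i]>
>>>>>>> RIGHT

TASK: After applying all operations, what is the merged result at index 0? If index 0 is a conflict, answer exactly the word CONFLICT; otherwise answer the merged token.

Answer: foxtrot

Derivation:
Final LEFT:  [foxtrot, hotel, hotel]
Final RIGHT: [foxtrot, echo, foxtrot]
i=0: L=foxtrot R=foxtrot -> agree -> foxtrot
i=1: L=hotel, R=echo=BASE -> take LEFT -> hotel
i=2: L=hotel=BASE, R=foxtrot -> take RIGHT -> foxtrot
Index 0 -> foxtrot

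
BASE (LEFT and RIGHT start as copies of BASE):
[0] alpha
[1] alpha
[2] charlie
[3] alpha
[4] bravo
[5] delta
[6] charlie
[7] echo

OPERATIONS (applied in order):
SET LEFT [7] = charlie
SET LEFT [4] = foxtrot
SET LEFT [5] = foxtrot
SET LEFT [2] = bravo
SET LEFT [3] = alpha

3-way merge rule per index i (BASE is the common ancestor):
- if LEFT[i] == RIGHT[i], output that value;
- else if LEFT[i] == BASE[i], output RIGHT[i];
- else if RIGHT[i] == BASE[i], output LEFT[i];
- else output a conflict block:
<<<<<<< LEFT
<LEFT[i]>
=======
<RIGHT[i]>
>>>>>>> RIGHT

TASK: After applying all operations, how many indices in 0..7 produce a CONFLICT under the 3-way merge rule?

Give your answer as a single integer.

Answer: 0

Derivation:
Final LEFT:  [alpha, alpha, bravo, alpha, foxtrot, foxtrot, charlie, charlie]
Final RIGHT: [alpha, alpha, charlie, alpha, bravo, delta, charlie, echo]
i=0: L=alpha R=alpha -> agree -> alpha
i=1: L=alpha R=alpha -> agree -> alpha
i=2: L=bravo, R=charlie=BASE -> take LEFT -> bravo
i=3: L=alpha R=alpha -> agree -> alpha
i=4: L=foxtrot, R=bravo=BASE -> take LEFT -> foxtrot
i=5: L=foxtrot, R=delta=BASE -> take LEFT -> foxtrot
i=6: L=charlie R=charlie -> agree -> charlie
i=7: L=charlie, R=echo=BASE -> take LEFT -> charlie
Conflict count: 0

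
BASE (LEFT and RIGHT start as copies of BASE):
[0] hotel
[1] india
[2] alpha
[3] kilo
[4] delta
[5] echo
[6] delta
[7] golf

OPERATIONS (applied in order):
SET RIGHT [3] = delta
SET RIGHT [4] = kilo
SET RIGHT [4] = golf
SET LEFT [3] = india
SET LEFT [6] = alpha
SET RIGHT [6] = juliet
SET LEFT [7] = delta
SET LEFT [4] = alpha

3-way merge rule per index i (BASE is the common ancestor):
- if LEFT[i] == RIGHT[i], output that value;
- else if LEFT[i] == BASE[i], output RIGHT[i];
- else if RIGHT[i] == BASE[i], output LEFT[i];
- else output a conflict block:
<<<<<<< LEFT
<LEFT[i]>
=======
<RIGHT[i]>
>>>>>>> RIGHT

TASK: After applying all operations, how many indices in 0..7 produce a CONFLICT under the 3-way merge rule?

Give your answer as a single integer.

Answer: 3

Derivation:
Final LEFT:  [hotel, india, alpha, india, alpha, echo, alpha, delta]
Final RIGHT: [hotel, india, alpha, delta, golf, echo, juliet, golf]
i=0: L=hotel R=hotel -> agree -> hotel
i=1: L=india R=india -> agree -> india
i=2: L=alpha R=alpha -> agree -> alpha
i=3: BASE=kilo L=india R=delta all differ -> CONFLICT
i=4: BASE=delta L=alpha R=golf all differ -> CONFLICT
i=5: L=echo R=echo -> agree -> echo
i=6: BASE=delta L=alpha R=juliet all differ -> CONFLICT
i=7: L=delta, R=golf=BASE -> take LEFT -> delta
Conflict count: 3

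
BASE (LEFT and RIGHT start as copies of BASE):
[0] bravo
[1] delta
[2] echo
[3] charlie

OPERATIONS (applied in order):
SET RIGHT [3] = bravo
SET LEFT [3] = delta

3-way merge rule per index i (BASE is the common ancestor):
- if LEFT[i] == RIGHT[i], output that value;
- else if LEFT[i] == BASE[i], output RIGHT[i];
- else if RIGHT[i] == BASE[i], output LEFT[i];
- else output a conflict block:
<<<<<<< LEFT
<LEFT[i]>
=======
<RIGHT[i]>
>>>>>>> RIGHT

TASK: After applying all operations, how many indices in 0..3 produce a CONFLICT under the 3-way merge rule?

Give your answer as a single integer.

Final LEFT:  [bravo, delta, echo, delta]
Final RIGHT: [bravo, delta, echo, bravo]
i=0: L=bravo R=bravo -> agree -> bravo
i=1: L=delta R=delta -> agree -> delta
i=2: L=echo R=echo -> agree -> echo
i=3: BASE=charlie L=delta R=bravo all differ -> CONFLICT
Conflict count: 1

Answer: 1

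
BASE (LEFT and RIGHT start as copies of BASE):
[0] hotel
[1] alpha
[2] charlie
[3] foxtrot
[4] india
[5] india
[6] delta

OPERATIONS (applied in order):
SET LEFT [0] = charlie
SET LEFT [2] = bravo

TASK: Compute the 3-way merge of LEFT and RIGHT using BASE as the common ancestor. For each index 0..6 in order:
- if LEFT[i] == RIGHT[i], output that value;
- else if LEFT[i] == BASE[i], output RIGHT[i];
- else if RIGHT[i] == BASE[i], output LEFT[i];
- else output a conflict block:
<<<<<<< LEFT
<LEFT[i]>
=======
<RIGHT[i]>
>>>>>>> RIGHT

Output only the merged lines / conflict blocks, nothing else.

Final LEFT:  [charlie, alpha, bravo, foxtrot, india, india, delta]
Final RIGHT: [hotel, alpha, charlie, foxtrot, india, india, delta]
i=0: L=charlie, R=hotel=BASE -> take LEFT -> charlie
i=1: L=alpha R=alpha -> agree -> alpha
i=2: L=bravo, R=charlie=BASE -> take LEFT -> bravo
i=3: L=foxtrot R=foxtrot -> agree -> foxtrot
i=4: L=india R=india -> agree -> india
i=5: L=india R=india -> agree -> india
i=6: L=delta R=delta -> agree -> delta

Answer: charlie
alpha
bravo
foxtrot
india
india
delta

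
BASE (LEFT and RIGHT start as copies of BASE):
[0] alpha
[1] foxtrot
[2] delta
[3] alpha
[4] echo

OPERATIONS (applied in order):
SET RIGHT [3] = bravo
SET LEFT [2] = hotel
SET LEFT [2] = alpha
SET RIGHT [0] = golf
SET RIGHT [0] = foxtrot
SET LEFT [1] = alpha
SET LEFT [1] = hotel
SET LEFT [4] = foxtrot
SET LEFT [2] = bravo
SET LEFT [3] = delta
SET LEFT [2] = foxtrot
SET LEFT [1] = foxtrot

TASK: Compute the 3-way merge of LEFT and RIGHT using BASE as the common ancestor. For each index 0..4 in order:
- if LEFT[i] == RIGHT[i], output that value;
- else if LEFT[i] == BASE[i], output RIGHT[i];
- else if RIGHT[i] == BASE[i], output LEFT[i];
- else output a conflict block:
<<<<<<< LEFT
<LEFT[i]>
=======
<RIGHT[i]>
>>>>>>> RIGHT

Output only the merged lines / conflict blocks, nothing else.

Final LEFT:  [alpha, foxtrot, foxtrot, delta, foxtrot]
Final RIGHT: [foxtrot, foxtrot, delta, bravo, echo]
i=0: L=alpha=BASE, R=foxtrot -> take RIGHT -> foxtrot
i=1: L=foxtrot R=foxtrot -> agree -> foxtrot
i=2: L=foxtrot, R=delta=BASE -> take LEFT -> foxtrot
i=3: BASE=alpha L=delta R=bravo all differ -> CONFLICT
i=4: L=foxtrot, R=echo=BASE -> take LEFT -> foxtrot

Answer: foxtrot
foxtrot
foxtrot
<<<<<<< LEFT
delta
=======
bravo
>>>>>>> RIGHT
foxtrot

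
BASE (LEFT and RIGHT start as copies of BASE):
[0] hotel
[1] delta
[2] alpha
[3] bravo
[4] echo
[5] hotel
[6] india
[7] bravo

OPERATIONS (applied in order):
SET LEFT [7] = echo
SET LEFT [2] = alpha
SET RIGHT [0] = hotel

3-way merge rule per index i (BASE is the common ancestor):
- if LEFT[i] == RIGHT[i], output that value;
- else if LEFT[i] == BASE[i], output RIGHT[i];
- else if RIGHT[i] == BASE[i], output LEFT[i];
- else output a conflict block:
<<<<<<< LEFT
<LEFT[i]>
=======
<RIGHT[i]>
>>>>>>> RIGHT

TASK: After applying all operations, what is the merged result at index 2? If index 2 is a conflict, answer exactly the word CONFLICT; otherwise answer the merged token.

Answer: alpha

Derivation:
Final LEFT:  [hotel, delta, alpha, bravo, echo, hotel, india, echo]
Final RIGHT: [hotel, delta, alpha, bravo, echo, hotel, india, bravo]
i=0: L=hotel R=hotel -> agree -> hotel
i=1: L=delta R=delta -> agree -> delta
i=2: L=alpha R=alpha -> agree -> alpha
i=3: L=bravo R=bravo -> agree -> bravo
i=4: L=echo R=echo -> agree -> echo
i=5: L=hotel R=hotel -> agree -> hotel
i=6: L=india R=india -> agree -> india
i=7: L=echo, R=bravo=BASE -> take LEFT -> echo
Index 2 -> alpha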